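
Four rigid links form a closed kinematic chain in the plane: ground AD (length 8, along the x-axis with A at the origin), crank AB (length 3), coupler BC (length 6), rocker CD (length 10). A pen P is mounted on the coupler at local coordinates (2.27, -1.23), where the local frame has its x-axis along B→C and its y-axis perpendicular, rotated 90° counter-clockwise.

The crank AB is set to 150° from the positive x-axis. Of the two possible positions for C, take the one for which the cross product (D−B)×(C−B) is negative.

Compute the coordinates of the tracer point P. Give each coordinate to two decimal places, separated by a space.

A=(0,0), D=(8.00,0)
B = A + 3.00·(cos150°, sin150°) = (-2.5981, 1.5000)
|BD| = 10.7037
circle(B,6.00) ∩ circle(D,10.00): a=2.3622, h=5.5154
  candidates: C₊=(0.5138,6.6300) cross=59.035; C₋=(-1.0321,-4.2920) cross=-59.035
  mode - wants cross < 0 → take C=(-1.0321,-4.2920) (cross=-59.035)
ex = (C−B)/|BC| = (0.2610,-0.9653); ey = (0.9653,0.2610)
P = B + 2.27·ex + -1.23·ey = (-3.1930,-1.0123)

-3.19 -1.01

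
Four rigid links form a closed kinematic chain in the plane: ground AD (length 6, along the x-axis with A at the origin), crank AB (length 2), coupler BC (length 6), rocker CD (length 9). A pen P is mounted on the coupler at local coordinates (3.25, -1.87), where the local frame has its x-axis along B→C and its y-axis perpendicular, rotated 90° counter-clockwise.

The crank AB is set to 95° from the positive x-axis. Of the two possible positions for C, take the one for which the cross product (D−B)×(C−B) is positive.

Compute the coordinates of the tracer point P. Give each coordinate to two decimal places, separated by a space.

A=(0,0), D=(6.00,0)
B = A + 2.00·(cos95°, sin95°) = (-0.1743, 1.9924)
|BD| = 6.4878
circle(B,6.00) ∩ circle(D,9.00): a=-0.2241, h=5.9958
  candidates: C₊=(1.4537,7.7673) cross=38.900; C₋=(-2.2289,-3.6449) cross=-38.900
  mode + wants cross > 0 → take C=(1.4537,7.7673) (cross=38.900)
ex = (C−B)/|BC| = (0.2713,0.9625); ey = (-0.9625,0.2713)
P = B + 3.25·ex + -1.87·ey = (2.5074,4.6131)

2.51 4.61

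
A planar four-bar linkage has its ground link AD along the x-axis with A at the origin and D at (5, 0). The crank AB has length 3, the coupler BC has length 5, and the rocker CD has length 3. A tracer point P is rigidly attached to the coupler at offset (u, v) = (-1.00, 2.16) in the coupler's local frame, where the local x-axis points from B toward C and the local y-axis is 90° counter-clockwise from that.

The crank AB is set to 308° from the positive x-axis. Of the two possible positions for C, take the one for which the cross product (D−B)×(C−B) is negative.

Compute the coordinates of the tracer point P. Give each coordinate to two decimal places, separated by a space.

0.85 -0.20

A=(0,0), D=(5.00,0)
B = A + 3.00·(cos308°, sin308°) = (1.8470, -2.3640)
|BD| = 3.9408
circle(B,5.00) ∩ circle(D,3.00): a=4.0004, h=2.9994
  candidates: C₊=(3.2484,2.4356) cross=11.820; C₋=(6.8470,-2.3640) cross=-11.820
  mode - wants cross < 0 → take C=(6.8470,-2.3640) (cross=-11.820)
ex = (C−B)/|BC| = (1.0000,0.0000); ey = (-0.0000,1.0000)
P = B + -1.00·ex + 2.16·ey = (0.8470,-0.2040)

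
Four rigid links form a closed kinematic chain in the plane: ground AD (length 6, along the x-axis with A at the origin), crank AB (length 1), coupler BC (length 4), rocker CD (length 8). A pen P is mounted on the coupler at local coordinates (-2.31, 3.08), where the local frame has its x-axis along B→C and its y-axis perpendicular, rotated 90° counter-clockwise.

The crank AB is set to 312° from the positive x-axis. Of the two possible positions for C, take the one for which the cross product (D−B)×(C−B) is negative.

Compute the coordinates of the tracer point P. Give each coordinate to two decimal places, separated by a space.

4.32 0.48

A=(0,0), D=(6.00,0)
B = A + 1.00·(cos312°, sin312°) = (0.6691, -0.7431)
|BD| = 5.3824
circle(B,4.00) ∩ circle(D,8.00): a=-1.7678, h=3.5882
  candidates: C₊=(-1.5771,2.5666) cross=19.313; C₋=(-0.5863,-4.5410) cross=-19.313
  mode - wants cross < 0 → take C=(-0.5863,-4.5410) (cross=-19.313)
ex = (C−B)/|BC| = (-0.3139,-0.9495); ey = (0.9495,-0.3139)
P = B + -2.31·ex + 3.08·ey = (4.3185,0.4835)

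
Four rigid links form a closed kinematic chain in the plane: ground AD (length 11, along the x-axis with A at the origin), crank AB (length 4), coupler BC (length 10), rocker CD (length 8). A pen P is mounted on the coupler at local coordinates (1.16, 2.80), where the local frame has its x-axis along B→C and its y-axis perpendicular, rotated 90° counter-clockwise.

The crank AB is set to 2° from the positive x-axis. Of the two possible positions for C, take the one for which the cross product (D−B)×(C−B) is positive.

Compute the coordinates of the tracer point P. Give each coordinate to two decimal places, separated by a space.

2.53 2.79

A=(0,0), D=(11.00,0)
B = A + 4.00·(cos2°, sin2°) = (3.9976, 0.1396)
|BD| = 7.0038
circle(B,10.00) ∩ circle(D,8.00): a=6.0719, h=7.9455
  candidates: C₊=(10.2267,7.9625) cross=55.649; C₋=(9.9099,-7.9254) cross=-55.649
  mode + wants cross > 0 → take C=(10.2267,7.9625) (cross=55.649)
ex = (C−B)/|BC| = (0.6229,0.7823); ey = (-0.7823,0.6229)
P = B + 1.16·ex + 2.80·ey = (2.5297,2.7912)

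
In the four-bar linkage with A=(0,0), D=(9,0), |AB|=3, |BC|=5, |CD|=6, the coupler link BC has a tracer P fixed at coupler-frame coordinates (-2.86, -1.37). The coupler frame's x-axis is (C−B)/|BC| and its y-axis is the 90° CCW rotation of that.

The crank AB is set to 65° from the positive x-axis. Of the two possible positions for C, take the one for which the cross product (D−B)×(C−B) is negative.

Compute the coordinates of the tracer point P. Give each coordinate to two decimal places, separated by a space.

A=(0,0), D=(9.00,0)
B = A + 3.00·(cos65°, sin65°) = (1.2679, 2.7189)
|BD| = 8.1963
circle(B,5.00) ∩ circle(D,6.00): a=3.4271, h=3.6407
  candidates: C₊=(5.7086,5.0167) cross=29.841; C₋=(3.2932,-1.8525) cross=-29.841
  mode - wants cross < 0 → take C=(3.2932,-1.8525) (cross=-29.841)
ex = (C−B)/|BC| = (0.4051,-0.9143); ey = (0.9143,0.4051)
P = B + -2.86·ex + -1.37·ey = (-1.1432,4.7789)

-1.14 4.78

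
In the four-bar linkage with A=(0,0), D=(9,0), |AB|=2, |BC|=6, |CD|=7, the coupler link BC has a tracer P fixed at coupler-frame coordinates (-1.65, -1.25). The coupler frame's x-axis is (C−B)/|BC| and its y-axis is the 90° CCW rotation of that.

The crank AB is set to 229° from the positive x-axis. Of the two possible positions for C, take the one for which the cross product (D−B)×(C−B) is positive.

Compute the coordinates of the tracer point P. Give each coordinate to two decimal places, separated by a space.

A=(0,0), D=(9.00,0)
B = A + 2.00·(cos229°, sin229°) = (-1.3121, -1.5094)
|BD| = 10.4220
circle(B,6.00) ∩ circle(D,7.00): a=4.5873, h=3.8674
  candidates: C₊=(2.6667,2.9815) cross=40.306; C₋=(3.7869,-4.6716) cross=-40.306
  mode + wants cross > 0 → take C=(2.6667,2.9815) (cross=40.306)
ex = (C−B)/|BC| = (0.6631,0.7485); ey = (-0.7485,0.6631)
P = B + -1.65·ex + -1.25·ey = (-1.4707,-3.5734)

-1.47 -3.57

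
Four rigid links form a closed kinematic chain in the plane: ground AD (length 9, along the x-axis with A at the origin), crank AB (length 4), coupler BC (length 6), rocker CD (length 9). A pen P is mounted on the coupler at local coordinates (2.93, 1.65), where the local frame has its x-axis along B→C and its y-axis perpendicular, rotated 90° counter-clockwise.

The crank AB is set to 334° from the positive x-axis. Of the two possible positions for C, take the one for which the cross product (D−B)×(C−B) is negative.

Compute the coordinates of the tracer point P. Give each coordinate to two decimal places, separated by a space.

5.60 -4.45

A=(0,0), D=(9.00,0)
B = A + 4.00·(cos334°, sin334°) = (3.5952, -1.7535)
|BD| = 5.6822
circle(B,6.00) ∩ circle(D,9.00): a=-1.1187, h=5.8948
  candidates: C₊=(0.7120,3.5084) cross=33.495; C₋=(4.3502,-7.7058) cross=-33.495
  mode - wants cross < 0 → take C=(4.3502,-7.7058) (cross=-33.495)
ex = (C−B)/|BC| = (0.1258,-0.9921); ey = (0.9921,0.1258)
P = B + 2.93·ex + 1.65·ey = (5.6008,-4.4526)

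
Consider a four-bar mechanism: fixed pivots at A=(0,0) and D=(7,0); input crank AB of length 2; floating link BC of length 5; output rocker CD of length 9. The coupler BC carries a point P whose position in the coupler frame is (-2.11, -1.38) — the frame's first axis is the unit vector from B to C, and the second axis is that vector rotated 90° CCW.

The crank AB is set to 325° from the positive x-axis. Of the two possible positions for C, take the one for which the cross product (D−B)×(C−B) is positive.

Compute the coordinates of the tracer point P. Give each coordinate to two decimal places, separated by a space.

4.06 -1.86

A=(0,0), D=(7.00,0)
B = A + 2.00·(cos325°, sin325°) = (1.6383, -1.1472)
|BD| = 5.4830
circle(B,5.00) ∩ circle(D,9.00): a=-2.3651, h=4.4052
  candidates: C₊=(-1.5961,2.6658) cross=24.154; C₋=(0.2472,-5.9497) cross=-24.154
  mode + wants cross > 0 → take C=(-1.5961,2.6658) (cross=24.154)
ex = (C−B)/|BC| = (-0.6469,0.7626); ey = (-0.7626,-0.6469)
P = B + -2.11·ex + -1.38·ey = (4.0556,-1.8635)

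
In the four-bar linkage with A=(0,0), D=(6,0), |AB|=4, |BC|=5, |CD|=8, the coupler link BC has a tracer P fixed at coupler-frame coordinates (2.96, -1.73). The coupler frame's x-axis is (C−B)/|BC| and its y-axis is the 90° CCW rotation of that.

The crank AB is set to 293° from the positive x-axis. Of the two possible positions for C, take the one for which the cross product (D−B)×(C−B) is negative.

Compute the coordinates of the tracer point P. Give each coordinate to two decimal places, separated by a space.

1.78 -7.10

A=(0,0), D=(6.00,0)
B = A + 4.00·(cos293°, sin293°) = (1.5629, -3.6820)
|BD| = 5.7658
circle(B,5.00) ∩ circle(D,8.00): a=-0.4991, h=4.9750
  candidates: C₊=(-1.9981,-0.1722) cross=28.685; C₋=(4.3559,-7.8292) cross=-28.685
  mode - wants cross < 0 → take C=(4.3559,-7.8292) (cross=-28.685)
ex = (C−B)/|BC| = (0.5586,-0.8294); ey = (0.8294,0.5586)
P = B + 2.96·ex + -1.73·ey = (1.7814,-7.1035)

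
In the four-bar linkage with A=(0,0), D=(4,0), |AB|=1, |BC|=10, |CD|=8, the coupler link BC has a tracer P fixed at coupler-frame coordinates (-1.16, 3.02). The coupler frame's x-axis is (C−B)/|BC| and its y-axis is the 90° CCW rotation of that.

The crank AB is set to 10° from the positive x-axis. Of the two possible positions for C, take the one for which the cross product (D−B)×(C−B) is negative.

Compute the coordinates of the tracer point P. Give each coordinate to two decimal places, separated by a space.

A=(0,0), D=(4.00,0)
B = A + 1.00·(cos10°, sin10°) = (0.9848, 0.1736)
|BD| = 3.0202
circle(B,10.00) ∩ circle(D,8.00): a=7.4700, h=6.6483
  candidates: C₊=(8.8247,6.3814) cross=20.079; C₋=(8.0602,-6.8931) cross=-20.079
  mode - wants cross < 0 → take C=(8.0602,-6.8931) (cross=-20.079)
ex = (C−B)/|BC| = (0.7075,-0.7067); ey = (0.7067,0.7075)
P = B + -1.16·ex + 3.02·ey = (2.2982,3.1302)

2.30 3.13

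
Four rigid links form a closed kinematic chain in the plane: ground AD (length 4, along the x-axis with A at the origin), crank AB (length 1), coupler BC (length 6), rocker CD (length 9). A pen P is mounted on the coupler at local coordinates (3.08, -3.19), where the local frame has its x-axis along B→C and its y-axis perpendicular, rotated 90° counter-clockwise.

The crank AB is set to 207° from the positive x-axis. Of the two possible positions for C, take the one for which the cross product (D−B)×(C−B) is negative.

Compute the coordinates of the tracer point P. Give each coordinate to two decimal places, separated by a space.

A=(0,0), D=(4.00,0)
B = A + 1.00·(cos207°, sin207°) = (-0.8910, -0.4540)
|BD| = 4.9120
circle(B,6.00) ∩ circle(D,9.00): a=-2.1246, h=5.6113
  candidates: C₊=(-3.5251,4.9369) cross=27.563; C₋=(-2.4879,-6.2376) cross=-27.563
  mode - wants cross < 0 → take C=(-2.4879,-6.2376) (cross=-27.563)
ex = (C−B)/|BC| = (-0.2661,-0.9639); ey = (0.9639,-0.2661)
P = B + 3.08·ex + -3.19·ey = (-4.7857,-2.5739)

-4.79 -2.57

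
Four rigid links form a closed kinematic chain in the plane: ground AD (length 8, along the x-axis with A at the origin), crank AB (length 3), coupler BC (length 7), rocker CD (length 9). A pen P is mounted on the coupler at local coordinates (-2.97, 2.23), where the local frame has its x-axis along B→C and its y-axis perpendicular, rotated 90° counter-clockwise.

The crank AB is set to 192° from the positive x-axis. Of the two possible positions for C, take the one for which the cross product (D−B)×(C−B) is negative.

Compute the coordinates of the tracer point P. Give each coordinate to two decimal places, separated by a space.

A=(0,0), D=(8.00,0)
B = A + 3.00·(cos192°, sin192°) = (-2.9344, -0.6237)
|BD| = 10.9522
circle(B,7.00) ∩ circle(D,9.00): a=4.0152, h=5.7339
  candidates: C₊=(0.7477,5.3296) cross=62.799; C₋=(1.4008,-6.1197) cross=-62.799
  mode - wants cross < 0 → take C=(1.4008,-6.1197) (cross=-62.799)
ex = (C−B)/|BC| = (0.6193,-0.7851); ey = (0.7851,0.6193)
P = B + -2.97·ex + 2.23·ey = (-3.0230,3.0892)

-3.02 3.09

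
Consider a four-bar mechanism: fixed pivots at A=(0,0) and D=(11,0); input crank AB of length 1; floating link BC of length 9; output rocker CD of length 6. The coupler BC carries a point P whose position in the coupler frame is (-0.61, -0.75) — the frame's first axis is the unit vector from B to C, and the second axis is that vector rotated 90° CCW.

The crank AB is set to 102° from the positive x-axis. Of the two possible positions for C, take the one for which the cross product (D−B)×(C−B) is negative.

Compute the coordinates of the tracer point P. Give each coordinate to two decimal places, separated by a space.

A=(0,0), D=(11.00,0)
B = A + 1.00·(cos102°, sin102°) = (-0.2079, 0.9781)
|BD| = 11.2505
circle(B,9.00) ∩ circle(D,6.00): a=7.6252, h=4.7809
  candidates: C₊=(7.8040,5.0780) cross=53.787; C₋=(6.9727,-4.4476) cross=-53.787
  mode - wants cross < 0 → take C=(6.9727,-4.4476) (cross=-53.787)
ex = (C−B)/|BC| = (0.7978,-0.6029); ey = (0.6029,0.7978)
P = B + -0.61·ex + -0.75·ey = (-1.1467,0.7475)

-1.15 0.75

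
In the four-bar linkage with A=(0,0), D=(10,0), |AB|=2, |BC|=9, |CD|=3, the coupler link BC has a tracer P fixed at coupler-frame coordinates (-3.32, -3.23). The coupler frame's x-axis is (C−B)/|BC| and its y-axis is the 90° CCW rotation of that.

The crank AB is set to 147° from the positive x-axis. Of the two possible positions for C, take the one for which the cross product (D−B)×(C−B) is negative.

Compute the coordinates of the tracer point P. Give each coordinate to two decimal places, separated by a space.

A=(0,0), D=(10.00,0)
B = A + 2.00·(cos147°, sin147°) = (-1.6773, 1.0893)
|BD| = 11.7280
circle(B,9.00) ∩ circle(D,3.00): a=8.9336, h=1.0914
  candidates: C₊=(7.3190,1.3462) cross=12.799; C₋=(7.1163,-0.8271) cross=-12.799
  mode - wants cross < 0 → take C=(7.1163,-0.8271) (cross=-12.799)
ex = (C−B)/|BC| = (0.9771,-0.2129); ey = (0.2129,0.9771)
P = B + -3.32·ex + -3.23·ey = (-5.6090,-1.3597)

-5.61 -1.36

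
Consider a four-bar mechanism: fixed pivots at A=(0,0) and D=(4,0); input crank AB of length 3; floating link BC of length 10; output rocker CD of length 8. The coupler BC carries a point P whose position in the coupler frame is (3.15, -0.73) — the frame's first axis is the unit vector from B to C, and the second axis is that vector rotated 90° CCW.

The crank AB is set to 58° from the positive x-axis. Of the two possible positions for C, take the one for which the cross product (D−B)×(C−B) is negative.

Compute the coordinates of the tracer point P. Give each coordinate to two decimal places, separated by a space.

0.70 -0.56

A=(0,0), D=(4.00,0)
B = A + 3.00·(cos58°, sin58°) = (1.5898, 2.5441)
|BD| = 3.5046
circle(B,10.00) ∩ circle(D,8.00): a=6.8884, h=7.2491
  candidates: C₊=(11.5897,2.5290) cross=25.405; C₋=(1.0648,-7.4421) cross=-25.405
  mode - wants cross < 0 → take C=(1.0648,-7.4421) (cross=-25.405)
ex = (C−B)/|BC| = (-0.0525,-0.9986); ey = (0.9986,-0.0525)
P = B + 3.15·ex + -0.73·ey = (0.6954,-0.5632)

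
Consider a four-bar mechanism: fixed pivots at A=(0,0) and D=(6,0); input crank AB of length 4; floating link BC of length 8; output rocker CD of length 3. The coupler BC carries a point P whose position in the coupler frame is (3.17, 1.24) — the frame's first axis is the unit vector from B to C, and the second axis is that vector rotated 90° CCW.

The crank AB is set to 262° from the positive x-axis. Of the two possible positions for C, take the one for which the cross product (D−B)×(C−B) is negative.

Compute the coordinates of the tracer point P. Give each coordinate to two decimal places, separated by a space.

2.37 -2.23

A=(0,0), D=(6.00,0)
B = A + 4.00·(cos262°, sin262°) = (-0.5567, -3.9611)
|BD| = 7.6603
circle(B,8.00) ∩ circle(D,3.00): a=7.4201, h=2.9904
  candidates: C₊=(4.2481,2.4353) cross=22.907; C₋=(7.3407,-2.6838) cross=-22.907
  mode - wants cross < 0 → take C=(7.3407,-2.6838) (cross=-22.907)
ex = (C−B)/|BC| = (0.9872,0.1597); ey = (-0.1597,0.9872)
P = B + 3.17·ex + 1.24·ey = (2.3747,-2.2308)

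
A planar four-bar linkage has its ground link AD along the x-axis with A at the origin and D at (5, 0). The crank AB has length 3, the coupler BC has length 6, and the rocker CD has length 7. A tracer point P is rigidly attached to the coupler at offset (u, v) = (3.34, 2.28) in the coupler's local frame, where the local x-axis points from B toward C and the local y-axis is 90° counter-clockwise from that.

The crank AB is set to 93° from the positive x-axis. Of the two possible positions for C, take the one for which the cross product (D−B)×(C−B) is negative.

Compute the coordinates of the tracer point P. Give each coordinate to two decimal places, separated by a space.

A=(0,0), D=(5.00,0)
B = A + 3.00·(cos93°, sin93°) = (-0.1570, 2.9959)
|BD| = 5.9641
circle(B,6.00) ∩ circle(D,7.00): a=1.8922, h=5.6938
  candidates: C₊=(4.3393,6.9687) cross=33.958; C₋=(-1.3810,-2.8779) cross=-33.958
  mode - wants cross < 0 → take C=(-1.3810,-2.8779) (cross=-33.958)
ex = (C−B)/|BC| = (-0.2040,-0.9790); ey = (0.9790,-0.2040)
P = B + 3.34·ex + 2.28·ey = (1.3937,-0.7390)

1.39 -0.74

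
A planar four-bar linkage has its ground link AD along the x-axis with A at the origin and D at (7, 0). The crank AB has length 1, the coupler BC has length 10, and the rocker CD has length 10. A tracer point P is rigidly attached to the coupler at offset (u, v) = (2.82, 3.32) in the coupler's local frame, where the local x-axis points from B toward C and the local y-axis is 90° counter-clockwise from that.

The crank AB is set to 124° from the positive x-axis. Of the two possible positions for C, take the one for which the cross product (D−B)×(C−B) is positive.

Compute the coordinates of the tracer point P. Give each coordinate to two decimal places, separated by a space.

A=(0,0), D=(7.00,0)
B = A + 1.00·(cos124°, sin124°) = (-0.5592, 0.8290)
|BD| = 7.6045
circle(B,10.00) ∩ circle(D,10.00): a=3.8023, h=9.2489
  candidates: C₊=(4.2287,9.6083) cross=70.334; C₋=(2.2121,-8.7793) cross=-70.334
  mode + wants cross > 0 → take C=(4.2287,9.6083) (cross=70.334)
ex = (C−B)/|BC| = (0.4788,0.8779); ey = (-0.8779,0.4788)
P = B + 2.82·ex + 3.32·ey = (-2.1237,4.8944)

-2.12 4.89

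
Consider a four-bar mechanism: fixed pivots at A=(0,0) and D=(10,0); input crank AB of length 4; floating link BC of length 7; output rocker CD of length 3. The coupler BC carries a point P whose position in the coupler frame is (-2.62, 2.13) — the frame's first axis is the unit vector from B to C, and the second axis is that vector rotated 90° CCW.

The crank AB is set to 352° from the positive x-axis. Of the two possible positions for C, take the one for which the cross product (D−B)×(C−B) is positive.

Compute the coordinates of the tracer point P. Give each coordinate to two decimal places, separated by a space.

0.62 -0.05

A=(0,0), D=(10.00,0)
B = A + 4.00·(cos352°, sin352°) = (3.9611, -0.5567)
|BD| = 6.0645
circle(B,7.00) ∩ circle(D,3.00): a=6.3301, h=2.9882
  candidates: C₊=(9.9902,3.0000) cross=18.122; C₋=(10.5388,-2.9512) cross=-18.122
  mode + wants cross > 0 → take C=(9.9902,3.0000) (cross=18.122)
ex = (C−B)/|BC| = (0.8613,0.5081); ey = (-0.5081,0.8613)
P = B + -2.62·ex + 2.13·ey = (0.6222,-0.0533)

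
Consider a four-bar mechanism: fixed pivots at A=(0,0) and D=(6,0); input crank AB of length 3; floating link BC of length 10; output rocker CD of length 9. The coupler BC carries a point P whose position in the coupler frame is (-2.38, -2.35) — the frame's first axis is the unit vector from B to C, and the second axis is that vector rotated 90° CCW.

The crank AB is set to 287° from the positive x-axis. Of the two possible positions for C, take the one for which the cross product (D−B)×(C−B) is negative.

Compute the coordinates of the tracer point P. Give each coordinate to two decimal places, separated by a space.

A=(0,0), D=(6.00,0)
B = A + 3.00·(cos287°, sin287°) = (0.8771, -2.8689)
|BD| = 5.8715
circle(B,10.00) ∩ circle(D,9.00): a=4.5537, h=8.9030
  candidates: C₊=(0.5001,7.1240) cross=52.274; C₋=(9.2004,-8.4117) cross=-52.274
  mode - wants cross < 0 → take C=(9.2004,-8.4117) (cross=-52.274)
ex = (C−B)/|BC| = (0.8323,-0.5543); ey = (0.5543,0.8323)
P = B + -2.38·ex + -2.35·ey = (-2.4064,-3.5057)

-2.41 -3.51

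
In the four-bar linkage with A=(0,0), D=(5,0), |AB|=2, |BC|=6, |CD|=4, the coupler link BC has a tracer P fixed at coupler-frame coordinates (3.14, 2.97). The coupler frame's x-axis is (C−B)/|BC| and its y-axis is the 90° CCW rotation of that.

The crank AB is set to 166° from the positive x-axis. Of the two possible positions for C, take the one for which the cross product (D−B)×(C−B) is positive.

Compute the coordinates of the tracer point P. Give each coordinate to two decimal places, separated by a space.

A=(0,0), D=(5.00,0)
B = A + 2.00·(cos166°, sin166°) = (-1.9406, 0.4838)
|BD| = 6.9574
circle(B,6.00) ∩ circle(D,4.00): a=4.9160, h=3.4399
  candidates: C₊=(3.2028,3.5735) cross=23.933; C₋=(2.7243,-3.2896) cross=-23.933
  mode + wants cross > 0 → take C=(3.2028,3.5735) (cross=23.933)
ex = (C−B)/|BC| = (0.8572,0.5149); ey = (-0.5149,0.8572)
P = B + 3.14·ex + 2.97·ey = (-0.7783,4.6467)

-0.78 4.65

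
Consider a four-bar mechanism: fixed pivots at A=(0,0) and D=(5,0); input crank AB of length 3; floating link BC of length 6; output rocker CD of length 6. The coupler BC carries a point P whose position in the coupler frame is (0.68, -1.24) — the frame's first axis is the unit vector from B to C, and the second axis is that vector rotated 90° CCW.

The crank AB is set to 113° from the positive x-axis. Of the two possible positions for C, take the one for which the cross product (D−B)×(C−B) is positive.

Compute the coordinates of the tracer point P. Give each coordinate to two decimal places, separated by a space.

0.06 2.06

A=(0,0), D=(5.00,0)
B = A + 3.00·(cos113°, sin113°) = (-1.1722, 2.7615)
|BD| = 6.7618
circle(B,6.00) ∩ circle(D,6.00): a=3.3809, h=4.9568
  candidates: C₊=(3.9382,5.9053) cross=33.517; C₋=(-0.1104,-3.1438) cross=-33.517
  mode + wants cross > 0 → take C=(3.9382,5.9053) (cross=33.517)
ex = (C−B)/|BC| = (0.8517,0.5240); ey = (-0.5240,0.8517)
P = B + 0.68·ex + -1.24·ey = (0.0567,2.0617)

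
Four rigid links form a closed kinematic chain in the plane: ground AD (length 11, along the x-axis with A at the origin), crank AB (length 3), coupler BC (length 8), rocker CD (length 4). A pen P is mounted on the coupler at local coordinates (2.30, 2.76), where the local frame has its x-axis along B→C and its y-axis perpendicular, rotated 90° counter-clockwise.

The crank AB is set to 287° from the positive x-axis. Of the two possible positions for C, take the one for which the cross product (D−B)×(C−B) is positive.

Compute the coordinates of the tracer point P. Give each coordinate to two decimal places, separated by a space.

A=(0,0), D=(11.00,0)
B = A + 3.00·(cos287°, sin287°) = (0.8771, -2.8689)
|BD| = 10.5216
circle(B,8.00) ∩ circle(D,4.00): a=7.5418, h=2.6685
  candidates: C₊=(7.4055,1.7549) cross=28.077; C₋=(8.8608,-3.3799) cross=-28.077
  mode + wants cross > 0 → take C=(7.4055,1.7549) (cross=28.077)
ex = (C−B)/|BC| = (0.8161,0.5780); ey = (-0.5780,0.8161)
P = B + 2.30·ex + 2.76·ey = (1.1588,0.7127)

1.16 0.71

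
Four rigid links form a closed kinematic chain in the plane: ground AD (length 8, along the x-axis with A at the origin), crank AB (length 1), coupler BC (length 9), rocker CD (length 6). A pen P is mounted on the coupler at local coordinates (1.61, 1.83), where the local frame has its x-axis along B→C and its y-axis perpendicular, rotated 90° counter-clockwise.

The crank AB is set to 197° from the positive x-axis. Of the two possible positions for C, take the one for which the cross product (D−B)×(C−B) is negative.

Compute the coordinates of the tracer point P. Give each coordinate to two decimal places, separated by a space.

A=(0,0), D=(8.00,0)
B = A + 1.00·(cos197°, sin197°) = (-0.9563, -0.2924)
|BD| = 8.9611
circle(B,9.00) ∩ circle(D,6.00): a=6.9914, h=5.6675
  candidates: C₊=(5.8465,5.6002) cross=50.787; C₋=(6.2163,-5.7287) cross=-50.787
  mode - wants cross < 0 → take C=(6.2163,-5.7287) (cross=-50.787)
ex = (C−B)/|BC| = (0.7970,-0.6040); ey = (0.6040,0.7970)
P = B + 1.61·ex + 1.83·ey = (1.4322,0.1936)

1.43 0.19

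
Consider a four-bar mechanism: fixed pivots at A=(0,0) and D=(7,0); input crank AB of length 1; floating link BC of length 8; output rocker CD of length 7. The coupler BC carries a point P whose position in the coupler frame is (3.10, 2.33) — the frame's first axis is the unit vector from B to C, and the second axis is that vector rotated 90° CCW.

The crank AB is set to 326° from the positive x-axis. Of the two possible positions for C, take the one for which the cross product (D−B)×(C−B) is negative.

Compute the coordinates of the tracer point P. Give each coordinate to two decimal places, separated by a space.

4.57 -1.58

A=(0,0), D=(7.00,0)
B = A + 1.00·(cos326°, sin326°) = (0.8290, -0.5592)
|BD| = 6.1962
circle(B,8.00) ∩ circle(D,7.00): a=4.3085, h=6.7407
  candidates: C₊=(4.5117,6.5428) cross=41.767; C₋=(5.7283,-6.8835) cross=-41.767
  mode - wants cross < 0 → take C=(5.7283,-6.8835) (cross=-41.767)
ex = (C−B)/|BC| = (0.6124,-0.7905); ey = (0.7905,0.6124)
P = B + 3.10·ex + 2.33·ey = (4.5695,-1.5830)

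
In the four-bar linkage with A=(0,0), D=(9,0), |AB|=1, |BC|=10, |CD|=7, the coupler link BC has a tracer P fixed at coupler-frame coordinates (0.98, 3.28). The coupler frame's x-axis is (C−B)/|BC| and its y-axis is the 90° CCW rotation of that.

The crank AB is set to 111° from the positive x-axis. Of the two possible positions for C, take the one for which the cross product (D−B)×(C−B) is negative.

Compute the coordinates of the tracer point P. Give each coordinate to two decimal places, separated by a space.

2.73 2.41

A=(0,0), D=(9.00,0)
B = A + 1.00·(cos111°, sin111°) = (-0.3584, 0.9336)
|BD| = 9.4048
circle(B,10.00) ∩ circle(D,7.00): a=7.4138, h=6.7109
  candidates: C₊=(7.6850,6.8754) cross=63.115; C₋=(6.3526,-6.4801) cross=-63.115
  mode - wants cross < 0 → take C=(6.3526,-6.4801) (cross=-63.115)
ex = (C−B)/|BC| = (0.6711,-0.7414); ey = (0.7414,0.6711)
P = B + 0.98·ex + 3.28·ey = (2.7310,2.4083)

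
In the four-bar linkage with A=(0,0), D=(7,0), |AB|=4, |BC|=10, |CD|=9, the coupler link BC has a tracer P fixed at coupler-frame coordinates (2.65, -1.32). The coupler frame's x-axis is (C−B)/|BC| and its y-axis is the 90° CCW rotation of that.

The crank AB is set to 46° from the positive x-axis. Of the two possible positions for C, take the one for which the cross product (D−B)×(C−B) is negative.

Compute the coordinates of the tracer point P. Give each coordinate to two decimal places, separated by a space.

A=(0,0), D=(7.00,0)
B = A + 4.00·(cos46°, sin46°) = (2.7786, 2.8774)
|BD| = 5.1087
circle(B,10.00) ∩ circle(D,9.00): a=4.4139, h=8.9731
  candidates: C₊=(11.4798,7.8059) cross=45.841; C₋=(1.3720,-7.0232) cross=-45.841
  mode - wants cross < 0 → take C=(1.3720,-7.0232) (cross=-45.841)
ex = (C−B)/|BC| = (-0.1407,-0.9901); ey = (0.9901,-0.1407)
P = B + 2.65·ex + -1.32·ey = (1.0990,0.4394)

1.10 0.44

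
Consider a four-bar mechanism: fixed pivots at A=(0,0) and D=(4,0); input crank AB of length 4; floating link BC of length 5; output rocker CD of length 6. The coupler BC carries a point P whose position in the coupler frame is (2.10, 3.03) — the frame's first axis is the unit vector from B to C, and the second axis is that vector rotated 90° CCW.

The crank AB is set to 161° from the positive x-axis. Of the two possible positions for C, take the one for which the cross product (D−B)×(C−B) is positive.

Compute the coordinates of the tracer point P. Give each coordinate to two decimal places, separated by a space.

-4.12 4.97

A=(0,0), D=(4.00,0)
B = A + 4.00·(cos161°, sin161°) = (-3.7821, 1.3023)
|BD| = 7.8903
circle(B,5.00) ∩ circle(D,6.00): a=3.2481, h=3.8013
  candidates: C₊=(0.0489,4.5154) cross=29.993; C₋=(-1.2059,-2.9830) cross=-29.993
  mode + wants cross > 0 → take C=(0.0489,4.5154) (cross=29.993)
ex = (C−B)/|BC| = (0.7662,0.6426); ey = (-0.6426,0.7662)
P = B + 2.10·ex + 3.03·ey = (-4.1202,4.9733)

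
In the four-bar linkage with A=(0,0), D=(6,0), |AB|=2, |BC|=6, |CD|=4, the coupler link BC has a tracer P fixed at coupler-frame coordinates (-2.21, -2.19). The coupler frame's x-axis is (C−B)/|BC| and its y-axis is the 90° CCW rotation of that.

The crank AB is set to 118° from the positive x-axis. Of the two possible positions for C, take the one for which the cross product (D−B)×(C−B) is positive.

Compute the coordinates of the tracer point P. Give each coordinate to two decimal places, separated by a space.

-2.28 -1.04

A=(0,0), D=(6.00,0)
B = A + 2.00·(cos118°, sin118°) = (-0.9389, 1.7659)
|BD| = 7.1601
circle(B,6.00) ∩ circle(D,4.00): a=4.9767, h=3.3515
  candidates: C₊=(4.7106,3.7865) cross=23.997; C₋=(3.0574,-2.7095) cross=-23.997
  mode + wants cross > 0 → take C=(4.7106,3.7865) (cross=23.997)
ex = (C−B)/|BC| = (0.9416,0.3368); ey = (-0.3368,0.9416)
P = B + -2.21·ex + -2.19·ey = (-2.2823,-1.0404)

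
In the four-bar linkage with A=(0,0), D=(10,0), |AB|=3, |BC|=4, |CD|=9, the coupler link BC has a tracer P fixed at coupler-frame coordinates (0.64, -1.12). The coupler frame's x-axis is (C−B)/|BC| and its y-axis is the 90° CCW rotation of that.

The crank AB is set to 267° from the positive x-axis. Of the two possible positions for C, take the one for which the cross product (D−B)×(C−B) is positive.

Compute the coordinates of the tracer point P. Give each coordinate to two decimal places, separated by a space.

A=(0,0), D=(10.00,0)
B = A + 3.00·(cos267°, sin267°) = (-0.1570, -2.9959)
|BD| = 10.5896
circle(B,4.00) ∩ circle(D,9.00): a=2.2258, h=3.3235
  candidates: C₊=(1.0376,0.8216) cross=35.195; C₋=(2.9181,-5.5540) cross=-35.195
  mode + wants cross > 0 → take C=(1.0376,0.8216) (cross=35.195)
ex = (C−B)/|BC| = (0.2986,0.9544); ey = (-0.9544,0.2986)
P = B + 0.64·ex + -1.12·ey = (1.1030,-2.7196)

1.10 -2.72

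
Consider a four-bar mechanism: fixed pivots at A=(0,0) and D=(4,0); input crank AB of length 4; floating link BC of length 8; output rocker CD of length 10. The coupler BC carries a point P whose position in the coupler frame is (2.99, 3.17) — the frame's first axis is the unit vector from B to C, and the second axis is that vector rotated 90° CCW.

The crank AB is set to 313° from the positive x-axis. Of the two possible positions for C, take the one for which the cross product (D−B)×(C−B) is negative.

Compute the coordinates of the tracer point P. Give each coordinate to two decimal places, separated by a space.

A=(0,0), D=(4.00,0)
B = A + 4.00·(cos313°, sin313°) = (2.7280, -2.9254)
|BD| = 3.1900
circle(B,8.00) ∩ circle(D,10.00): a=-4.0477, h=6.9005
  candidates: C₊=(-5.2142,-3.8858) cross=22.012; C₋=(7.4421,-9.3889) cross=-22.012
  mode - wants cross < 0 → take C=(7.4421,-9.3889) (cross=-22.012)
ex = (C−B)/|BC| = (0.5893,-0.8079); ey = (0.8079,0.5893)
P = B + 2.99·ex + 3.17·ey = (7.0511,-3.4732)

7.05 -3.47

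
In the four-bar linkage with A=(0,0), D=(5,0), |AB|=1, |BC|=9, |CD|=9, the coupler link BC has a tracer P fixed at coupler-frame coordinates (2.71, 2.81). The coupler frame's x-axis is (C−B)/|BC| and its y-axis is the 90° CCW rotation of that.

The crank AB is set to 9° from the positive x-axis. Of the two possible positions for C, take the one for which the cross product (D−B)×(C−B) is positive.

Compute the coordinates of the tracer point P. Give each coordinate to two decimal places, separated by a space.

A=(0,0), D=(5.00,0)
B = A + 1.00·(cos9°, sin9°) = (0.9877, 0.1564)
|BD| = 4.0154
circle(B,9.00) ∩ circle(D,9.00): a=2.0077, h=8.7732
  candidates: C₊=(3.3356,8.8448) cross=35.228; C₋=(2.6520,-8.6883) cross=-35.228
  mode + wants cross > 0 → take C=(3.3356,8.8448) (cross=35.228)
ex = (C−B)/|BC| = (0.2609,0.9654); ey = (-0.9654,0.2609)
P = B + 2.71·ex + 2.81·ey = (-1.0180,3.5057)

-1.02 3.51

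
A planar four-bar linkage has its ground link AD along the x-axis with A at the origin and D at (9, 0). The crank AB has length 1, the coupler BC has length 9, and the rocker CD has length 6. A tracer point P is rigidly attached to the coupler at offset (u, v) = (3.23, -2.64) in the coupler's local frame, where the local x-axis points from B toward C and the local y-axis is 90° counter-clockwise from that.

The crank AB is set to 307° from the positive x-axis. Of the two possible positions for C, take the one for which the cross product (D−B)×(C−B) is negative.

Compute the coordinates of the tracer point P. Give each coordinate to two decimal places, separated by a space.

1.76 -4.81

A=(0,0), D=(9.00,0)
B = A + 1.00·(cos307°, sin307°) = (0.6018, -0.7986)
|BD| = 8.4361
circle(B,9.00) ∩ circle(D,6.00): a=6.8852, h=5.7961
  candidates: C₊=(6.9073,5.6232) cross=48.896; C₋=(8.0048,-5.9169) cross=-48.896
  mode - wants cross < 0 → take C=(8.0048,-5.9169) (cross=-48.896)
ex = (C−B)/|BC| = (0.8225,-0.5687); ey = (0.5687,0.8225)
P = B + 3.23·ex + -2.64·ey = (1.7573,-4.8070)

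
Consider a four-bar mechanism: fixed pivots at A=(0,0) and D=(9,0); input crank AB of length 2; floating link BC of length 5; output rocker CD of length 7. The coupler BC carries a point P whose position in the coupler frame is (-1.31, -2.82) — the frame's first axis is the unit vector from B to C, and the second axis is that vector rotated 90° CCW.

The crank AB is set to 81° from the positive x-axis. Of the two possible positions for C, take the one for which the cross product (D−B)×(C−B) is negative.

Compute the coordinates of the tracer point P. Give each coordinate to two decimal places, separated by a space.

-2.80 1.94

A=(0,0), D=(9.00,0)
B = A + 2.00·(cos81°, sin81°) = (0.3129, 1.9754)
|BD| = 8.9089
circle(B,5.00) ∩ circle(D,7.00): a=3.1075, h=3.9171
  candidates: C₊=(4.2115,5.1059) cross=34.897; C₋=(2.4745,-2.5332) cross=-34.897
  mode - wants cross < 0 → take C=(2.4745,-2.5332) (cross=-34.897)
ex = (C−B)/|BC| = (0.4323,-0.9017); ey = (0.9017,0.4323)
P = B + -1.31·ex + -2.82·ey = (-2.7963,1.9375)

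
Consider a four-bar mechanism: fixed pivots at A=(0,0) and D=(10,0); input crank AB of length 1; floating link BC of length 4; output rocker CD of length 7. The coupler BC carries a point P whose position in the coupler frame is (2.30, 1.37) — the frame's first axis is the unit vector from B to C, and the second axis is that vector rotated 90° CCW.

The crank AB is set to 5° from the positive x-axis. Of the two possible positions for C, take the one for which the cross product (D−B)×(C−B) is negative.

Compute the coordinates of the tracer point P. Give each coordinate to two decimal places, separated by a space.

A=(0,0), D=(10.00,0)
B = A + 1.00·(cos5°, sin5°) = (0.9962, 0.0872)
|BD| = 9.0042
circle(B,4.00) ∩ circle(D,7.00): a=2.6696, h=2.9788
  candidates: C₊=(3.6945,3.0399) cross=26.821; C₋=(3.6369,-2.9173) cross=-26.821
  mode - wants cross < 0 → take C=(3.6369,-2.9173) (cross=-26.821)
ex = (C−B)/|BC| = (0.6602,-0.7511); ey = (0.7511,0.6602)
P = B + 2.30·ex + 1.37·ey = (3.5436,-0.7360)

3.54 -0.74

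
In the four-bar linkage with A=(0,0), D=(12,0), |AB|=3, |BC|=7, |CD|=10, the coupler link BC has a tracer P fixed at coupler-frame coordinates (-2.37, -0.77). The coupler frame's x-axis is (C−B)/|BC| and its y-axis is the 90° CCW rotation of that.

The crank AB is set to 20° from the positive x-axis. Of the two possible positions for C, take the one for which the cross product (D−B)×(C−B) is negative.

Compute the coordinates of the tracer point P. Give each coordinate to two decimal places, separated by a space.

A=(0,0), D=(12.00,0)
B = A + 3.00·(cos20°, sin20°) = (2.8191, 1.0261)
|BD| = 9.2381
circle(B,7.00) ∩ circle(D,10.00): a=1.8587, h=6.7487
  candidates: C₊=(5.4159,7.5266) cross=62.345; C₋=(3.9167,-5.8873) cross=-62.345
  mode - wants cross < 0 → take C=(3.9167,-5.8873) (cross=-62.345)
ex = (C−B)/|BC| = (0.1568,-0.9876); ey = (0.9876,0.1568)
P = B + -2.37·ex + -0.77·ey = (1.6870,3.2460)

1.69 3.25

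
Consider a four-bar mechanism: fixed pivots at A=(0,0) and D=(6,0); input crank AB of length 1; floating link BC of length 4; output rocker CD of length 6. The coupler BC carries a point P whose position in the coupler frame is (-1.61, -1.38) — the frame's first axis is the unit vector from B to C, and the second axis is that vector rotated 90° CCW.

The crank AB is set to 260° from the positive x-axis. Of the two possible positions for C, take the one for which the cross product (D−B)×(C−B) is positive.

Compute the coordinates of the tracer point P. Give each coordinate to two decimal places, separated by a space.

A=(0,0), D=(6.00,0)
B = A + 1.00·(cos260°, sin260°) = (-0.1736, -0.9848)
|BD| = 6.2517
circle(B,4.00) ∩ circle(D,6.00): a=1.5263, h=3.6974
  candidates: C₊=(0.7512,2.9068) cross=23.115; C₋=(1.9160,-4.3956) cross=-23.115
  mode + wants cross > 0 → take C=(0.7512,2.9068) (cross=23.115)
ex = (C−B)/|BC| = (0.2312,0.9729); ey = (-0.9729,0.2312)
P = B + -1.61·ex + -1.38·ey = (0.7967,-2.8702)

0.80 -2.87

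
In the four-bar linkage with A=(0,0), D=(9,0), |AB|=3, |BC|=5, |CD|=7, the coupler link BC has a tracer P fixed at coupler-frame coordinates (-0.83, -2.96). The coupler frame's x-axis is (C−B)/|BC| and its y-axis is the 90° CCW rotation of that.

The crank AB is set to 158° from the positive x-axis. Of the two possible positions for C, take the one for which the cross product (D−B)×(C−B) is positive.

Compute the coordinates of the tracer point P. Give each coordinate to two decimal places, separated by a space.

A=(0,0), D=(9.00,0)
B = A + 3.00·(cos158°, sin158°) = (-2.7816, 1.1238)
|BD| = 11.8350
circle(B,5.00) ∩ circle(D,7.00): a=4.9036, h=0.9772
  candidates: C₊=(2.1927,1.6310) cross=11.565; C₋=(2.0071,-0.3146) cross=-11.565
  mode + wants cross > 0 → take C=(2.1927,1.6310) (cross=11.565)
ex = (C−B)/|BC| = (0.9948,0.1014); ey = (-0.1014,0.9948)
P = B + -0.83·ex + -2.96·ey = (-3.3070,-1.9051)

-3.31 -1.91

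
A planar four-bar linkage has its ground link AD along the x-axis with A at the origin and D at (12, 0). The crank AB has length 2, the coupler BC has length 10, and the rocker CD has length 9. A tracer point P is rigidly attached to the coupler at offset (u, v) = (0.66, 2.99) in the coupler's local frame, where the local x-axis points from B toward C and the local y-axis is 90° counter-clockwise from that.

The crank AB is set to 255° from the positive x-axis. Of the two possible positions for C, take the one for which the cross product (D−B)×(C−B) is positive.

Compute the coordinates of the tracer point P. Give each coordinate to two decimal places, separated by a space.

-2.54 0.37

A=(0,0), D=(12.00,0)
B = A + 2.00·(cos255°, sin255°) = (-0.5176, -1.9319)
|BD| = 12.6658
circle(B,10.00) ∩ circle(D,9.00): a=7.0830, h=7.0591
  candidates: C₊=(5.4058,6.1250) cross=89.410; C₋=(7.5591,-7.8281) cross=-89.410
  mode + wants cross > 0 → take C=(5.4058,6.1250) (cross=89.410)
ex = (C−B)/|BC| = (0.5923,0.8057); ey = (-0.8057,0.5923)
P = B + 0.66·ex + 2.99·ey = (-2.5357,0.3710)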